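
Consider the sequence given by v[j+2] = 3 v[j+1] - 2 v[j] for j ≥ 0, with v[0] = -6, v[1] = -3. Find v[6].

v[2] = 3·(-3) - 2·(-6) = 3
v[3] = 3·3 - 2·(-3) = 15
v[4] = 3·15 - 2·3 = 39
v[5] = 3·39 - 2·15 = 87
v[6] = 3·87 - 2·39 = 183

183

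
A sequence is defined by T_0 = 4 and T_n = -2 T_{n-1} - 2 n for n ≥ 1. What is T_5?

T_1 = -2(4) - 2 = -10
T_2 = -2(-10) - 4 = 16
T_3 = -2(16) - 6 = -38
T_4 = -2(-38) - 8 = 68
T_5 = -2(68) - 10 = -146

-146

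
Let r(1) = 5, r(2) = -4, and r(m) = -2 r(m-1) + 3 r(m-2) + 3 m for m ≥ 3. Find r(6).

-652

r(3) = -2*(-4) + 3*5 + 9 = 32
r(4) = -2*32 + 3*(-4) + 12 = -64
r(5) = -2*(-64) + 3*32 + 15 = 239
r(6) = -2*239 + 3*(-64) + 18 = -652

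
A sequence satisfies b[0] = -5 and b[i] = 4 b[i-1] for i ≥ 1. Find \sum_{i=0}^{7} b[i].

-109225

b[1] = 4(-5) = -20
b[2] = 4(-20) = -80
b[3] = 4(-80) = -320
b[4] = 4(-320) = -1280
b[5] = 4(-1280) = -5120
b[6] = 4(-5120) = -20480
b[7] = 4(-20480) = -81920
Sum = (-5) + (-20) + (-80) + (-320) + (-1280) + (-5120) + (-20480) + (-81920) = -109225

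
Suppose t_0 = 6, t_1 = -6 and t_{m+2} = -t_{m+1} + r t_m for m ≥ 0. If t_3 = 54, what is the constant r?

-5

t_2 = 6 + 6r
t_3 = -6 - 12r
So -6 - 12r = 54, giving r = -5.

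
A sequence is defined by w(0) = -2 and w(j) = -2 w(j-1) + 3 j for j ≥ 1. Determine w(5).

91

w(1) = -2*(-2) + 3 = 7
w(2) = -2*7 + 6 = -8
w(3) = -2*(-8) + 9 = 25
w(4) = -2*25 + 12 = -38
w(5) = -2*(-38) + 15 = 91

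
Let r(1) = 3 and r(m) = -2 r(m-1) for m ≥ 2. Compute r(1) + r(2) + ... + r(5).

r(2) = -2(3) = -6
r(3) = -2(-6) = 12
r(4) = -2(12) = -24
r(5) = -2(-24) = 48
Sum = 3 + (-6) + 12 + (-24) + 48 = 33

33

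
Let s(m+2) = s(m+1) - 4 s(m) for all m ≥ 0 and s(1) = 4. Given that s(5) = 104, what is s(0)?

Let s(0) = x.
s(2) = 4 - 4x
s(3) = -12 - 4x
s(4) = -28 + 12x
s(5) = 20 + 28x
So 20 + 28x = 104, giving x = 3.

3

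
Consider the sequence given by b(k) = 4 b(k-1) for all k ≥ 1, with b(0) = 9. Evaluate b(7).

147456

b(1) = 4·9 = 36
b(2) = 4·36 = 144
b(3) = 4·144 = 576
b(4) = 4·576 = 2304
b(5) = 4·2304 = 9216
b(6) = 4·9216 = 36864
b(7) = 4·36864 = 147456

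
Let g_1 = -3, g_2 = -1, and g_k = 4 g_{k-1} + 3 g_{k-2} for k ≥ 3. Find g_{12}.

-12077527

g_3 = 4·(-1) + 3·(-3) = -13
g_4 = 4·(-13) + 3·(-1) = -55
g_5 = 4·(-55) + 3·(-13) = -259
g_6 = 4·(-259) + 3·(-55) = -1201
g_7 = 4·(-1201) + 3·(-259) = -5581
g_8 = 4·(-5581) + 3·(-1201) = -25927
g_9 = 4·(-25927) + 3·(-5581) = -120451
g_{10} = 4·(-120451) + 3·(-25927) = -559585
g_{11} = 4·(-559585) + 3·(-120451) = -2599693
g_{12} = 4·(-2599693) + 3·(-559585) = -12077527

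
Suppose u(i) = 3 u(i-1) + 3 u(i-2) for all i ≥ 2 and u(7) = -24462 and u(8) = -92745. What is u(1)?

-6

Rearranging, u(i-2) = (u(i) - 3 u(i-1)) / 3.
u(6) = (-92745 - 3(-24462)) / 3 = -19359/3 = -6453
u(5) = (-24462 - 3(-6453)) / 3 = -5103/3 = -1701
u(4) = (-6453 - 3(-1701)) / 3 = -1350/3 = -450
u(3) = (-1701 - 3(-450)) / 3 = -351/3 = -117
u(2) = (-450 - 3(-117)) / 3 = -99/3 = -33
u(1) = (-117 - 3(-33)) / 3 = -18/3 = -6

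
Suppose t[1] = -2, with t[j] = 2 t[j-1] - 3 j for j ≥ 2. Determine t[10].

t[2] = 2*(-2) - 6 = -10
t[3] = 2*(-10) - 9 = -29
t[4] = 2*(-29) - 12 = -70
t[5] = 2*(-70) - 15 = -155
t[6] = 2*(-155) - 18 = -328
t[7] = 2*(-328) - 21 = -677
t[8] = 2*(-677) - 24 = -1378
t[9] = 2*(-1378) - 27 = -2783
t[10] = 2*(-2783) - 30 = -5596

-5596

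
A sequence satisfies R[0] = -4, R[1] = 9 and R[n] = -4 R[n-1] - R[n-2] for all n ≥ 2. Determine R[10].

-1199664

R[2] = -4*9 - (-4) = -32
R[3] = -4*(-32) - 9 = 119
R[4] = -4*119 - (-32) = -444
R[5] = -4*(-444) - 119 = 1657
R[6] = -4*1657 - (-444) = -6184
R[7] = -4*(-6184) - 1657 = 23079
R[8] = -4*23079 - (-6184) = -86132
R[9] = -4*(-86132) - 23079 = 321449
R[10] = -4*321449 - (-86132) = -1199664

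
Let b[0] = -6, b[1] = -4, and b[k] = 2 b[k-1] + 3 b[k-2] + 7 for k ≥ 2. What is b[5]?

b[2] = 2(-4) + 3(-6) + 7 = -19
b[3] = 2(-19) + 3(-4) + 7 = -43
b[4] = 2(-43) + 3(-19) + 7 = -136
b[5] = 2(-136) + 3(-43) + 7 = -394

-394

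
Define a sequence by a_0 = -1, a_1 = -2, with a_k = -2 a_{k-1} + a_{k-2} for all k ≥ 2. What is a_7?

-268

a_2 = -2*(-2) + (-1) = 3
a_3 = -2*3 + (-2) = -8
a_4 = -2*(-8) + 3 = 19
a_5 = -2*19 + (-8) = -46
a_6 = -2*(-46) + 19 = 111
a_7 = -2*111 + (-46) = -268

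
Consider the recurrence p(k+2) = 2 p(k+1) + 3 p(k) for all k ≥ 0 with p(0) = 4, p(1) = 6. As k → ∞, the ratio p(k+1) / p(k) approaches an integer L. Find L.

3

The characteristic equation is r^2 - 2r - 3 = 0, which factors as (r - 3)(r + 1) = 0.
So the roots are 3 and -1. Since |3| > |-1| and the coefficient of 3^k is non-zero, the ratio tends to 3.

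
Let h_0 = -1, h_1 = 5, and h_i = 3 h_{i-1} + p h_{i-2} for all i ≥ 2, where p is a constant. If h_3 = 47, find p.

1

h_2 = 15 - p
h_3 = 45 + 2p
So 45 + 2p = 47, giving p = 1.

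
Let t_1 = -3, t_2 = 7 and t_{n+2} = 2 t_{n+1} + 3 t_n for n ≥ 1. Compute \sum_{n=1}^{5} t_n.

t_3 = 2(7) + 3(-3) = 5
t_4 = 2(5) + 3(7) = 31
t_5 = 2(31) + 3(5) = 77
Sum = (-3) + 7 + 5 + 31 + 77 = 117

117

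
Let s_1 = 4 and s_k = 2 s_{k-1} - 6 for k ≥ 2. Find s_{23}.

The fixed point is -6/(1 - 2) = 6, so s_k - 6 = 2(s_{k-1} - 6).
Hence s_k = -2·2^{k-1} + 6.
s_{23} = -2·2^{22} + 6 = -2·4194304 + 6 = -8388602.

-8388602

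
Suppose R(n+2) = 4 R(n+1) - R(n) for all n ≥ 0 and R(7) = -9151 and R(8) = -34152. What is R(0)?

Rearranging, R(n-2) = -(R(n) - 4 R(n-1)).
R(6) = -(-34152 - 4·(-9151)) = -2452
R(5) = -(-9151 - 4·(-2452)) = -657
R(4) = -(-2452 - 4·(-657)) = -176
R(3) = -(-657 - 4·(-176)) = -47
R(2) = -(-176 - 4·(-47)) = -12
R(1) = -(-47 - 4·(-12)) = -1
R(0) = -(-12 - 4·(-1)) = 8

8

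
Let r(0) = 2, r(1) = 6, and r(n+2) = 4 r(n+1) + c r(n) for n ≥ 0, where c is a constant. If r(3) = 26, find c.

r(2) = 24 + 2c
r(3) = 96 + 14c
So 96 + 14c = 26, giving c = -5.

-5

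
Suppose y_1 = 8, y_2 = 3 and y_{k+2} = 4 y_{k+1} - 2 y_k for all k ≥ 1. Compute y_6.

-276

y_3 = 4(3) - 2(8) = -4
y_4 = 4(-4) - 2(3) = -22
y_5 = 4(-22) - 2(-4) = -80
y_6 = 4(-80) - 2(-22) = -276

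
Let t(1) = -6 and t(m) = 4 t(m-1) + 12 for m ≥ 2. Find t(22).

The fixed point is 12/(1 - 4) = -4, so t(m) + 4 = 4(t(m-1) + 4).
Hence t(m) = -2·4^{m-1} - 4.
t(22) = -2·4^{21} - 4 = -2·4398046511104 - 4 = -8796093022212.

-8796093022212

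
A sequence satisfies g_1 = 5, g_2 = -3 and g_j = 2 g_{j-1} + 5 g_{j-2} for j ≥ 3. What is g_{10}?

59837

g_3 = 2(-3) + 5(5) = 19
g_4 = 2(19) + 5(-3) = 23
g_5 = 2(23) + 5(19) = 141
g_6 = 2(141) + 5(23) = 397
g_7 = 2(397) + 5(141) = 1499
g_8 = 2(1499) + 5(397) = 4983
g_9 = 2(4983) + 5(1499) = 17461
g_{10} = 2(17461) + 5(4983) = 59837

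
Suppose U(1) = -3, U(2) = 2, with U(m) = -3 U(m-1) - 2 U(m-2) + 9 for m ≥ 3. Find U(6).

U(3) = -3·2 - 2·(-3) + 9 = 9
U(4) = -3·9 - 2·2 + 9 = -22
U(5) = -3·(-22) - 2·9 + 9 = 57
U(6) = -3·57 - 2·(-22) + 9 = -118

-118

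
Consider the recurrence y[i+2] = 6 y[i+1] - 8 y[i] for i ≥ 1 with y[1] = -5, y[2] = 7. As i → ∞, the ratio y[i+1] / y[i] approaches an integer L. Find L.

The characteristic equation is r^2 - 6r + 8 = 0, which factors as (r - 4)(r - 2) = 0.
So the roots are 4 and 2. Since |4| > |2| and the coefficient of 4^i is non-zero, the ratio tends to 4.

4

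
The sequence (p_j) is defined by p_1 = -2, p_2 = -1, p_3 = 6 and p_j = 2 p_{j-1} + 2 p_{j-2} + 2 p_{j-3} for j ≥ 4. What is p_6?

p_4 = 2(6) + 2(-1) + 2(-2) = 6
p_5 = 2(6) + 2(6) + 2(-1) = 22
p_6 = 2(22) + 2(6) + 2(6) = 68

68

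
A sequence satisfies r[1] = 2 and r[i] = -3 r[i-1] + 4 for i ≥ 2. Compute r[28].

The fixed point is 4/(1 + 3) = 1, so r[i] - 1 = -3(r[i-1] - 1).
Hence r[i] = 1·(-3)^{i-1} + 1.
r[28] = 1·(-3)^{27} + 1 = 1·-7625597484987 + 1 = -7625597484986.

-7625597484986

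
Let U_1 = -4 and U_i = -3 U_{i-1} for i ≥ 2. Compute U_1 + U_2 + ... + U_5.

U_2 = -3·(-4) = 12
U_3 = -3·12 = -36
U_4 = -3·(-36) = 108
U_5 = -3·108 = -324
Sum = (-4) + 12 + (-36) + 108 + (-324) = -244

-244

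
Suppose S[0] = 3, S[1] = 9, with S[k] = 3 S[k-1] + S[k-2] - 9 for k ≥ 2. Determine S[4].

201

S[2] = 3·9 + 3 - 9 = 21
S[3] = 3·21 + 9 - 9 = 63
S[4] = 3·63 + 21 - 9 = 201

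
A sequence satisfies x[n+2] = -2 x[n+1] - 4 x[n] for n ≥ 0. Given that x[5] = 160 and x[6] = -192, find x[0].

-3

Rearranging, x[n-2] = (x[n] + 2 x[n-1]) / -4.
x[4] = (-192 + 2(160)) / -4 = 128/-4 = -32
x[3] = (160 + 2(-32)) / -4 = 96/-4 = -24
x[2] = (-32 + 2(-24)) / -4 = -80/-4 = 20
x[1] = (-24 + 2(20)) / -4 = 16/-4 = -4
x[0] = (20 + 2(-4)) / -4 = 12/-4 = -3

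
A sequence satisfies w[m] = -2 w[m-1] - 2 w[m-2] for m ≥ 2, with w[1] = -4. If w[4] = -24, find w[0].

Let w[0] = y.
w[2] = 8 - 2y
w[3] = -8 + 4y
w[4] = -4y
So -4y = -24, giving y = 6.

6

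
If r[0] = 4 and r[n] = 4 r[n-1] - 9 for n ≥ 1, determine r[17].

17179869187

The fixed point is -9/(1 - 4) = 3, so r[n] - 3 = 4(r[n-1] - 3).
Hence r[n] = 1·4^n + 3.
r[17] = 1·4^{17} + 3 = 1·17179869184 + 3 = 17179869187.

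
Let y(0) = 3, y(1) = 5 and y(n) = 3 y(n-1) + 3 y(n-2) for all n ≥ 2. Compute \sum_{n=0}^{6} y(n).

6491

y(2) = 3(5) + 3(3) = 24
y(3) = 3(24) + 3(5) = 87
y(4) = 3(87) + 3(24) = 333
y(5) = 3(333) + 3(87) = 1260
y(6) = 3(1260) + 3(333) = 4779
Sum = 3 + 5 + 24 + 87 + 333 + 1260 + 4779 = 6491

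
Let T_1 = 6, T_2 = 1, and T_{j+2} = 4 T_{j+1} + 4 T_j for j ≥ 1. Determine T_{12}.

T_3 = 4*1 + 4*6 = 28
T_4 = 4*28 + 4*1 = 116
T_5 = 4*116 + 4*28 = 576
T_6 = 4*576 + 4*116 = 2768
T_7 = 4*2768 + 4*576 = 13376
T_8 = 4*13376 + 4*2768 = 64576
T_9 = 4*64576 + 4*13376 = 311808
T_{10} = 4*311808 + 4*64576 = 1505536
T_{11} = 4*1505536 + 4*311808 = 7269376
T_{12} = 4*7269376 + 4*1505536 = 35099648

35099648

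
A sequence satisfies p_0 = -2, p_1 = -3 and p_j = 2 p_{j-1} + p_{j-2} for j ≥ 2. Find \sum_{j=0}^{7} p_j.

p_2 = 2·(-3) + (-2) = -8
p_3 = 2·(-8) + (-3) = -19
p_4 = 2·(-19) + (-8) = -46
p_5 = 2·(-46) + (-19) = -111
p_6 = 2·(-111) + (-46) = -268
p_7 = 2·(-268) + (-111) = -647
Sum = (-2) + (-3) + (-8) + (-19) + (-46) + (-111) + (-268) + (-647) = -1104

-1104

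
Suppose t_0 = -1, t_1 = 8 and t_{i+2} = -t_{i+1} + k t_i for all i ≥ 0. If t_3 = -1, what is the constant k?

-1

t_2 = -8 - k
t_3 = 8 + 9k
So 8 + 9k = -1, giving k = -1.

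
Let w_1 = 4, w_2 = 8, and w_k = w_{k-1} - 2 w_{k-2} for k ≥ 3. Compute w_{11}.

48

w_3 = 8 - 2·4 = 0
w_4 = 0 - 2·8 = -16
w_5 = (-16) - 2·0 = -16
w_6 = (-16) - 2·(-16) = 16
w_7 = 16 - 2·(-16) = 48
w_8 = 48 - 2·16 = 16
w_9 = 16 - 2·48 = -80
w_{10} = (-80) - 2·16 = -112
w_{11} = (-112) - 2·(-80) = 48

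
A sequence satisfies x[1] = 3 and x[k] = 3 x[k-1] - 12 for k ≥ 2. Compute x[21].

The fixed point is -12/(1 - 3) = 6, so x[k] - 6 = 3(x[k-1] - 6).
Hence x[k] = -3·3^{k-1} + 6.
x[21] = -3·3^{20} + 6 = -3·3486784401 + 6 = -10460353197.

-10460353197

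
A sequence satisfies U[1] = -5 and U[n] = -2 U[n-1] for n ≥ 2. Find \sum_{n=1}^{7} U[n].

U[2] = -2(-5) = 10
U[3] = -2(10) = -20
U[4] = -2(-20) = 40
U[5] = -2(40) = -80
U[6] = -2(-80) = 160
U[7] = -2(160) = -320
Sum = (-5) + 10 + (-20) + 40 + (-80) + 160 + (-320) = -215

-215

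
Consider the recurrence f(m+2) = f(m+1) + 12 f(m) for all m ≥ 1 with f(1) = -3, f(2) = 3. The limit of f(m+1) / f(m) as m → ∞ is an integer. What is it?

4

The characteristic equation is r^2 - r - 12 = 0, which factors as (r - 4)(r + 3) = 0.
So the roots are 4 and -3. Since |4| > |-3| and the coefficient of 4^m is non-zero, the ratio tends to 4.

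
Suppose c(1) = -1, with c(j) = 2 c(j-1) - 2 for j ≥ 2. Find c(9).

c(2) = 2*(-1) - 2 = -4
c(3) = 2*(-4) - 2 = -10
c(4) = 2*(-10) - 2 = -22
c(5) = 2*(-22) - 2 = -46
c(6) = 2*(-46) - 2 = -94
c(7) = 2*(-94) - 2 = -190
c(8) = 2*(-190) - 2 = -382
c(9) = 2*(-382) - 2 = -766

-766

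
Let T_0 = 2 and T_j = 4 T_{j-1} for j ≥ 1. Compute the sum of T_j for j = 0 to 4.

T_1 = 4*2 = 8
T_2 = 4*8 = 32
T_3 = 4*32 = 128
T_4 = 4*128 = 512
Sum = 2 + 8 + 32 + 128 + 512 = 682

682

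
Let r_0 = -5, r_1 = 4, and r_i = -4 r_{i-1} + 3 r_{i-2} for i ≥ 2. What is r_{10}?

r_2 = -4(4) + 3(-5) = -31
r_3 = -4(-31) + 3(4) = 136
r_4 = -4(136) + 3(-31) = -637
r_5 = -4(-637) + 3(136) = 2956
r_6 = -4(2956) + 3(-637) = -13735
r_7 = -4(-13735) + 3(2956) = 63808
r_8 = -4(63808) + 3(-13735) = -296437
r_9 = -4(-296437) + 3(63808) = 1377172
r_{10} = -4(1377172) + 3(-296437) = -6397999

-6397999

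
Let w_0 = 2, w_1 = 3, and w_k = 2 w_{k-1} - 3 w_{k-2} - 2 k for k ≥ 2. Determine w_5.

-25

w_2 = 2·3 - 3·2 - 4 = -4
w_3 = 2·(-4) - 3·3 - 6 = -23
w_4 = 2·(-23) - 3·(-4) - 8 = -42
w_5 = 2·(-42) - 3·(-23) - 10 = -25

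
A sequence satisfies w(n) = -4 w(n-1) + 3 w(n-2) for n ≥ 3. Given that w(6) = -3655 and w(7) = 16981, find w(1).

3

Rearranging, w(n-2) = (w(n) + 4 w(n-1)) / 3.
w(5) = (16981 + 4(-3655)) / 3 = 2361/3 = 787
w(4) = (-3655 + 4(787)) / 3 = -507/3 = -169
w(3) = (787 + 4(-169)) / 3 = 111/3 = 37
w(2) = (-169 + 4(37)) / 3 = -21/3 = -7
w(1) = (37 + 4(-7)) / 3 = 9/3 = 3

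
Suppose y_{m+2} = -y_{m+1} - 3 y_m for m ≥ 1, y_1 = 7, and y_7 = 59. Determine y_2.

Let y_2 = w.
y_3 = -21 - w
y_4 = 21 - 2w
y_5 = 42 + 5w
y_6 = -105 + w
y_7 = -21 - 16w
So -21 - 16w = 59, giving w = -5.

-5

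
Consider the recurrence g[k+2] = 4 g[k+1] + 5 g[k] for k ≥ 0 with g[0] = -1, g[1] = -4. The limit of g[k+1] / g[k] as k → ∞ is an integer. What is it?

The characteristic equation is r^2 - 4r - 5 = 0, which factors as (r - 5)(r + 1) = 0.
So the roots are 5 and -1. Since |5| > |-1| and the coefficient of 5^k is non-zero, the ratio tends to 5.

5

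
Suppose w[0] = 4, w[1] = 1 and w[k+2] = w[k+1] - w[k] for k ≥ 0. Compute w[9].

w[2] = 1 - 4 = -3
w[3] = (-3) - 1 = -4
w[4] = (-4) - (-3) = -1
w[5] = (-1) - (-4) = 3
w[6] = 3 - (-1) = 4
w[7] = 4 - 3 = 1
w[8] = 1 - 4 = -3
w[9] = (-3) - 1 = -4

-4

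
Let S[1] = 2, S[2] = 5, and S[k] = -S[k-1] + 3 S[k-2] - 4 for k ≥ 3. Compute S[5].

S[3] = -5 + 3*2 - 4 = -3
S[4] = -(-3) + 3*5 - 4 = 14
S[5] = -14 + 3*(-3) - 4 = -27

-27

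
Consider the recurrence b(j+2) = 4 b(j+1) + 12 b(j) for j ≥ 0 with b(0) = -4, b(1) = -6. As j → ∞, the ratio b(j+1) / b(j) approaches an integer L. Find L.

6

The characteristic equation is r^2 - 4r - 12 = 0, which factors as (r - 6)(r + 2) = 0.
So the roots are 6 and -2. Since |6| > |-2| and the coefficient of 6^j is non-zero, the ratio tends to 6.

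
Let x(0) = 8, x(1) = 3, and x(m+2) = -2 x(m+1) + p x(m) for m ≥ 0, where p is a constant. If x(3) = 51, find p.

x(2) = -6 + 8p
x(3) = 12 - 13p
So 12 - 13p = 51, giving p = -3.

-3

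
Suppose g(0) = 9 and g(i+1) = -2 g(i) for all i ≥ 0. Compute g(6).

g(1) = -2(9) = -18
g(2) = -2(-18) = 36
g(3) = -2(36) = -72
g(4) = -2(-72) = 144
g(5) = -2(144) = -288
g(6) = -2(-288) = 576

576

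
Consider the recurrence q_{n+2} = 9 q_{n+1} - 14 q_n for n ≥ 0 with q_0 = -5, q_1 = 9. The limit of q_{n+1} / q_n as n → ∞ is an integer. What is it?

7

The characteristic equation is r^2 - 9r + 14 = 0, which factors as (r - 7)(r - 2) = 0.
So the roots are 7 and 2. Since |7| > |2| and the coefficient of 7^n is non-zero, the ratio tends to 7.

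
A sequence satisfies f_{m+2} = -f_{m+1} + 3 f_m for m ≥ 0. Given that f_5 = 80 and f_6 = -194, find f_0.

Rearranging, f_{m-2} = (f_m + f_{m-1}) / 3.
f_4 = (-194 + 80) / 3 = -114/3 = -38
f_3 = (80 + (-38)) / 3 = 42/3 = 14
f_2 = (-38 + 14) / 3 = -24/3 = -8
f_1 = (14 + (-8)) / 3 = 6/3 = 2
f_0 = (-8 + 2) / 3 = -6/3 = -2

-2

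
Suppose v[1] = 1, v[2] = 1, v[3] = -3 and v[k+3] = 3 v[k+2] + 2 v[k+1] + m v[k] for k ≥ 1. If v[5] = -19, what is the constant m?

2

v[4] = -7 + m
v[5] = -27 + 4m
So -27 + 4m = -19, giving m = 2.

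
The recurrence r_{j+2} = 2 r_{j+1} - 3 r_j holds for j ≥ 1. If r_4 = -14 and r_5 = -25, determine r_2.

4

Rearranging, r_{j-2} = (r_j - 2 r_{j-1}) / -3.
r_3 = (-25 - 2(-14)) / -3 = 3/-3 = -1
r_2 = (-14 - 2(-1)) / -3 = -12/-3 = 4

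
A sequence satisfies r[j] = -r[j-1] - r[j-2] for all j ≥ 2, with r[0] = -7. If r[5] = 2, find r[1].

5

Let r[1] = z.
r[2] = 7 - z
r[3] = -7
r[4] = z
r[5] = 7 - z
So 7 - z = 2, giving z = 5.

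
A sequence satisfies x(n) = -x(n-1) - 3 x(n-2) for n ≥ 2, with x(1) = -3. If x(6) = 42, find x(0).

2

Let x(0) = v.
x(2) = 3 - 3v
x(3) = 6 + 3v
x(4) = -15 + 6v
x(5) = -3 - 15v
x(6) = 48 - 3v
So 48 - 3v = 42, giving v = 2.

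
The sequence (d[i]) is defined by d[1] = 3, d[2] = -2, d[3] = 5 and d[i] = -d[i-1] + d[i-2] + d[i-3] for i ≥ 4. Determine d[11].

13

d[4] = -5 + (-2) + 3 = -4
d[5] = -(-4) + 5 + (-2) = 7
d[6] = -7 + (-4) + 5 = -6
d[7] = -(-6) + 7 + (-4) = 9
d[8] = -9 + (-6) + 7 = -8
d[9] = -(-8) + 9 + (-6) = 11
d[10] = -11 + (-8) + 9 = -10
d[11] = -(-10) + 11 + (-8) = 13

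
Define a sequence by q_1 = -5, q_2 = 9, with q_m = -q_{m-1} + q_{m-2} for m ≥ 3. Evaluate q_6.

60

q_3 = -9 + (-5) = -14
q_4 = -(-14) + 9 = 23
q_5 = -23 + (-14) = -37
q_6 = -(-37) + 23 = 60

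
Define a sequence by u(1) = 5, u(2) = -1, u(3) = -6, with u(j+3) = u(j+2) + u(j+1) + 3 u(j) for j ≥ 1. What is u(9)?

u(4) = (-6) + (-1) + 3(5) = 8
u(5) = 8 + (-6) + 3(-1) = -1
u(6) = (-1) + 8 + 3(-6) = -11
u(7) = (-11) + (-1) + 3(8) = 12
u(8) = 12 + (-11) + 3(-1) = -2
u(9) = (-2) + 12 + 3(-11) = -23

-23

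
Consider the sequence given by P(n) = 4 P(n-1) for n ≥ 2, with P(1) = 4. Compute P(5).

1024

P(2) = 4(4) = 16
P(3) = 4(16) = 64
P(4) = 4(64) = 256
P(5) = 4(256) = 1024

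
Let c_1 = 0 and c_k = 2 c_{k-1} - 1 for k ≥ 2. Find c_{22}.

-2097151

The fixed point is -1/(1 - 2) = 1, so c_k - 1 = 2(c_{k-1} - 1).
Hence c_k = -1·2^{k-1} + 1.
c_{22} = -1·2^{21} + 1 = -1·2097152 + 1 = -2097151.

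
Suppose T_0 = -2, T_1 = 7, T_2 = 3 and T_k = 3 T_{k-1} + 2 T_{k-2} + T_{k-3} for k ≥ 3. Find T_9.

T_3 = 3*3 + 2*7 + (-2) = 21
T_4 = 3*21 + 2*3 + 7 = 76
T_5 = 3*76 + 2*21 + 3 = 273
T_6 = 3*273 + 2*76 + 21 = 992
T_7 = 3*992 + 2*273 + 76 = 3598
T_8 = 3*3598 + 2*992 + 273 = 13051
T_9 = 3*13051 + 2*3598 + 992 = 47341

47341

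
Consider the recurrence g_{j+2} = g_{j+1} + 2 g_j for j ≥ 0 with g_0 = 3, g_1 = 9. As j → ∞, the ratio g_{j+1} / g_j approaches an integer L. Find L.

2

The characteristic equation is r^2 - r - 2 = 0, which factors as (r - 2)(r + 1) = 0.
So the roots are 2 and -1. Since |2| > |-1| and the coefficient of 2^j is non-zero, the ratio tends to 2.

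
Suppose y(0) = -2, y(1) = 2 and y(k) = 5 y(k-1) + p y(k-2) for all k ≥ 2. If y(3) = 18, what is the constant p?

4

y(2) = 10 - 2p
y(3) = 50 - 8p
So 50 - 8p = 18, giving p = 4.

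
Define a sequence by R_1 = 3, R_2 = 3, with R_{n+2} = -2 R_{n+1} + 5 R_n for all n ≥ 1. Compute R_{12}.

R_3 = -2·3 + 5·3 = 9
R_4 = -2·9 + 5·3 = -3
R_5 = -2·(-3) + 5·9 = 51
R_6 = -2·51 + 5·(-3) = -117
R_7 = -2·(-117) + 5·51 = 489
R_8 = -2·489 + 5·(-117) = -1563
R_9 = -2·(-1563) + 5·489 = 5571
R_{10} = -2·5571 + 5·(-1563) = -18957
R_{11} = -2·(-18957) + 5·5571 = 65769
R_{12} = -2·65769 + 5·(-18957) = -226323

-226323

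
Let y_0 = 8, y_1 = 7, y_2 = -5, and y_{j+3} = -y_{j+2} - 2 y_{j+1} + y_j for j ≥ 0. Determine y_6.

-16

y_3 = -(-5) - 2(7) + 8 = -1
y_4 = -(-1) - 2(-5) + 7 = 18
y_5 = -18 - 2(-1) + (-5) = -21
y_6 = -(-21) - 2(18) + (-1) = -16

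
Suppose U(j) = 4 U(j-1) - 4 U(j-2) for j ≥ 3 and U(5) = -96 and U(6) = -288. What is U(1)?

6

Rearranging, U(j-2) = (U(j) - 4 U(j-1)) / -4.
U(4) = (-288 - 4*(-96)) / -4 = 96/-4 = -24
U(3) = (-96 - 4*(-24)) / -4 = 0/-4 = 0
U(2) = (-24 - 4*0) / -4 = -24/-4 = 6
U(1) = (0 - 4*6) / -4 = -24/-4 = 6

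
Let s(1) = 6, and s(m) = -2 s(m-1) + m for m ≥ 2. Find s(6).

-172

s(2) = -2·6 + 2 = -10
s(3) = -2·(-10) + 3 = 23
s(4) = -2·23 + 4 = -42
s(5) = -2·(-42) + 5 = 89
s(6) = -2·89 + 6 = -172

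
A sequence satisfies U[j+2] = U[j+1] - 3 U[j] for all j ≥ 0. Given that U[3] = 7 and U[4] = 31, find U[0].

Rearranging, U[j-2] = (U[j] - U[j-1]) / -3.
U[2] = (31 - 7) / -3 = 24/-3 = -8
U[1] = (7 - (-8)) / -3 = 15/-3 = -5
U[0] = (-8 - (-5)) / -3 = -3/-3 = 1

1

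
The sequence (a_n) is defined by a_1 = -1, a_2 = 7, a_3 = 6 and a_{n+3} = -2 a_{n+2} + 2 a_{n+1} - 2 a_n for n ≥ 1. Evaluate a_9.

-496

a_4 = -2·6 + 2·7 - 2·(-1) = 4
a_5 = -2·4 + 2·6 - 2·7 = -10
a_6 = -2·(-10) + 2·4 - 2·6 = 16
a_7 = -2·16 + 2·(-10) - 2·4 = -60
a_8 = -2·(-60) + 2·16 - 2·(-10) = 172
a_9 = -2·172 + 2·(-60) - 2·16 = -496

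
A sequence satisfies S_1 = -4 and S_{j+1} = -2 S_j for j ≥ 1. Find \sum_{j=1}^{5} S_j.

S_2 = -2·(-4) = 8
S_3 = -2·8 = -16
S_4 = -2·(-16) = 32
S_5 = -2·32 = -64
Sum = (-4) + 8 + (-16) + 32 + (-64) = -44

-44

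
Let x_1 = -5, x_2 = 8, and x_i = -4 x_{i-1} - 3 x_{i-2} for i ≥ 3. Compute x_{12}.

x_3 = -4·8 - 3·(-5) = -17
x_4 = -4·(-17) - 3·8 = 44
x_5 = -4·44 - 3·(-17) = -125
x_6 = -4·(-125) - 3·44 = 368
x_7 = -4·368 - 3·(-125) = -1097
x_8 = -4·(-1097) - 3·368 = 3284
x_9 = -4·3284 - 3·(-1097) = -9845
x_{10} = -4·(-9845) - 3·3284 = 29528
x_{11} = -4·29528 - 3·(-9845) = -88577
x_{12} = -4·(-88577) - 3·29528 = 265724

265724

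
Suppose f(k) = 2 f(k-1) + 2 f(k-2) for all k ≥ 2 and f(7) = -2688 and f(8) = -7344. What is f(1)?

Rearranging, f(k-2) = (f(k) - 2 f(k-1)) / 2.
f(6) = (-7344 - 2(-2688)) / 2 = -1968/2 = -984
f(5) = (-2688 - 2(-984)) / 2 = -720/2 = -360
f(4) = (-984 - 2(-360)) / 2 = -264/2 = -132
f(3) = (-360 - 2(-132)) / 2 = -96/2 = -48
f(2) = (-132 - 2(-48)) / 2 = -36/2 = -18
f(1) = (-48 - 2(-18)) / 2 = -12/2 = -6

-6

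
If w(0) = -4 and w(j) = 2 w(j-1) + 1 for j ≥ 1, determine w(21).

The fixed point is 1/(1 - 2) = -1, so w(j) + 1 = 2(w(j-1) + 1).
Hence w(j) = -3·2^j - 1.
w(21) = -3·2^{21} - 1 = -3·2097152 - 1 = -6291457.

-6291457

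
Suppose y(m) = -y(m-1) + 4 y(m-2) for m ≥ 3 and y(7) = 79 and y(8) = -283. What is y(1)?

-1

Rearranging, y(m-2) = (y(m) + y(m-1)) / 4.
y(6) = (-283 + 79) / 4 = -204/4 = -51
y(5) = (79 + (-51)) / 4 = 28/4 = 7
y(4) = (-51 + 7) / 4 = -44/4 = -11
y(3) = (7 + (-11)) / 4 = -4/4 = -1
y(2) = (-11 + (-1)) / 4 = -12/4 = -3
y(1) = (-1 + (-3)) / 4 = -4/4 = -1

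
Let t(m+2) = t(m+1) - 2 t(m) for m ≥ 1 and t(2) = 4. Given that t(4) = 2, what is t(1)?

Let t(1) = z.
t(3) = 4 - 2z
t(4) = -4 - 2z
So -4 - 2z = 2, giving z = -3.

-3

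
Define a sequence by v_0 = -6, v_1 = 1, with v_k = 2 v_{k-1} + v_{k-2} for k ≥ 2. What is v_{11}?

v_2 = 2·1 + (-6) = -4
v_3 = 2·(-4) + 1 = -7
v_4 = 2·(-7) + (-4) = -18
v_5 = 2·(-18) + (-7) = -43
v_6 = 2·(-43) + (-18) = -104
v_7 = 2·(-104) + (-43) = -251
v_8 = 2·(-251) + (-104) = -606
v_9 = 2·(-606) + (-251) = -1463
v_{10} = 2·(-1463) + (-606) = -3532
v_{11} = 2·(-3532) + (-1463) = -8527

-8527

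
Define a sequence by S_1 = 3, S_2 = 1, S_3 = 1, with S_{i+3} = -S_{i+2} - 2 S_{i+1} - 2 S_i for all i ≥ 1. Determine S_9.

13

S_4 = -1 - 2*1 - 2*3 = -9
S_5 = -(-9) - 2*1 - 2*1 = 5
S_6 = -5 - 2*(-9) - 2*1 = 11
S_7 = -11 - 2*5 - 2*(-9) = -3
S_8 = -(-3) - 2*11 - 2*5 = -29
S_9 = -(-29) - 2*(-3) - 2*11 = 13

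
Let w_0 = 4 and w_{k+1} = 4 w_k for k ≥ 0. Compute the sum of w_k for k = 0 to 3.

340

w_1 = 4*4 = 16
w_2 = 4*16 = 64
w_3 = 4*64 = 256
Sum = 4 + 16 + 64 + 256 = 340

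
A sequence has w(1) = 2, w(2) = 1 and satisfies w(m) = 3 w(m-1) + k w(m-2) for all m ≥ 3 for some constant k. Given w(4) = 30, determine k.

3

w(3) = 3 + 2k
w(4) = 9 + 7k
So 9 + 7k = 30, giving k = 3.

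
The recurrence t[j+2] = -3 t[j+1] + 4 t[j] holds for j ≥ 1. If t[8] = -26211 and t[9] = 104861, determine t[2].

-3

Rearranging, t[j-2] = (t[j] + 3 t[j-1]) / 4.
t[7] = (104861 + 3·(-26211)) / 4 = 26228/4 = 6557
t[6] = (-26211 + 3·6557) / 4 = -6540/4 = -1635
t[5] = (6557 + 3·(-1635)) / 4 = 1652/4 = 413
t[4] = (-1635 + 3·413) / 4 = -396/4 = -99
t[3] = (413 + 3·(-99)) / 4 = 116/4 = 29
t[2] = (-99 + 3·29) / 4 = -12/4 = -3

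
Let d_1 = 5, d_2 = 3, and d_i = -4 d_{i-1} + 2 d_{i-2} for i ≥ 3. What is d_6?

d_3 = -4*3 + 2*5 = -2
d_4 = -4*(-2) + 2*3 = 14
d_5 = -4*14 + 2*(-2) = -60
d_6 = -4*(-60) + 2*14 = 268

268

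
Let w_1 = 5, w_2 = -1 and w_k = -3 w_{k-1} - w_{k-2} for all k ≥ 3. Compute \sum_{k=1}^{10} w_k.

w_3 = -3(-1) - 5 = -2
w_4 = -3(-2) - (-1) = 7
w_5 = -3(7) - (-2) = -19
w_6 = -3(-19) - 7 = 50
w_7 = -3(50) - (-19) = -131
w_8 = -3(-131) - 50 = 343
w_9 = -3(343) - (-131) = -898
w_{10} = -3(-898) - 343 = 2351
Sum = 5 + (-1) + (-2) + 7 + (-19) + 50 + (-131) + 343 + (-898) + 2351 = 1705

1705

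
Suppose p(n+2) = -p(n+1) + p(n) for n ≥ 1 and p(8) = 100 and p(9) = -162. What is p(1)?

Rearranging, p(n-2) = p(n) + p(n-1).
p(7) = -162 + 100 = -62
p(6) = 100 + (-62) = 38
p(5) = -62 + 38 = -24
p(4) = 38 + (-24) = 14
p(3) = -24 + 14 = -10
p(2) = 14 + (-10) = 4
p(1) = -10 + 4 = -6

-6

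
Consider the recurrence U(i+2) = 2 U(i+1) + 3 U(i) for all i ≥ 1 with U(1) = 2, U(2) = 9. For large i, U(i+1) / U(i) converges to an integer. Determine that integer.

The characteristic equation is r^2 - 2r - 3 = 0, which factors as (r - 3)(r + 1) = 0.
So the roots are 3 and -1. Since |3| > |-1| and the coefficient of 3^i is non-zero, the ratio tends to 3.

3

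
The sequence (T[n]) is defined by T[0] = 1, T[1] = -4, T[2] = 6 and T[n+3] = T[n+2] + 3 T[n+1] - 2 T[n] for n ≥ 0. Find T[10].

T[3] = 6 + 3·(-4) - 2·1 = -8
T[4] = (-8) + 3·6 - 2·(-4) = 18
T[5] = 18 + 3·(-8) - 2·6 = -18
T[6] = (-18) + 3·18 - 2·(-8) = 52
T[7] = 52 + 3·(-18) - 2·18 = -38
T[8] = (-38) + 3·52 - 2·(-18) = 154
T[9] = 154 + 3·(-38) - 2·52 = -64
T[10] = (-64) + 3·154 - 2·(-38) = 474

474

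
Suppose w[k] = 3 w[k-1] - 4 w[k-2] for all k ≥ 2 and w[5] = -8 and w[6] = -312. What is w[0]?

Rearranging, w[k-2] = (w[k] - 3 w[k-1]) / -4.
w[4] = (-312 - 3(-8)) / -4 = -288/-4 = 72
w[3] = (-8 - 3(72)) / -4 = -224/-4 = 56
w[2] = (72 - 3(56)) / -4 = -96/-4 = 24
w[1] = (56 - 3(24)) / -4 = -16/-4 = 4
w[0] = (24 - 3(4)) / -4 = 12/-4 = -3

-3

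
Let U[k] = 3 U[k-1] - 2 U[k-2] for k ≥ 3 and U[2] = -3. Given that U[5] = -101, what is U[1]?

Let U[1] = y.
U[3] = -9 - 2y
U[4] = -21 - 6y
U[5] = -45 - 14y
So -45 - 14y = -101, giving y = 4.

4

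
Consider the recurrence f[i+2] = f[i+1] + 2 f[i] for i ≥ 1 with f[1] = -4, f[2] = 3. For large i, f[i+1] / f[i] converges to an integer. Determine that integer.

The characteristic equation is r^2 - r - 2 = 0, which factors as (r - 2)(r + 1) = 0.
So the roots are 2 and -1. Since |2| > |-1| and the coefficient of 2^i is non-zero, the ratio tends to 2.

2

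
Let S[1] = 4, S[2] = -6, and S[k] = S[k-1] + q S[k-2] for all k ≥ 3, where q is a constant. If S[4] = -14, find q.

4

S[3] = -6 + 4q
S[4] = -6 - 2q
So -6 - 2q = -14, giving q = 4.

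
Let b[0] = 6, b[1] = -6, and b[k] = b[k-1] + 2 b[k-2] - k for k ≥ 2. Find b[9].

b[2] = (-6) + 2·6 - 2 = 4
b[3] = 4 + 2·(-6) - 3 = -11
b[4] = (-11) + 2·4 - 4 = -7
b[5] = (-7) + 2·(-11) - 5 = -34
b[6] = (-34) + 2·(-7) - 6 = -54
b[7] = (-54) + 2·(-34) - 7 = -129
b[8] = (-129) + 2·(-54) - 8 = -245
b[9] = (-245) + 2·(-129) - 9 = -512

-512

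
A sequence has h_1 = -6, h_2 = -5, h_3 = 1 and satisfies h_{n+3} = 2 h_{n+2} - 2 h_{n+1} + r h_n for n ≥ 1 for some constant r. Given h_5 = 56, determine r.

h_4 = 12 - 6r
h_5 = 22 - 17r
So 22 - 17r = 56, giving r = -2.

-2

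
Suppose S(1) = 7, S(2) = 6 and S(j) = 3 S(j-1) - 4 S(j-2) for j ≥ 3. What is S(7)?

S(3) = 3·6 - 4·7 = -10
S(4) = 3·(-10) - 4·6 = -54
S(5) = 3·(-54) - 4·(-10) = -122
S(6) = 3·(-122) - 4·(-54) = -150
S(7) = 3·(-150) - 4·(-122) = 38

38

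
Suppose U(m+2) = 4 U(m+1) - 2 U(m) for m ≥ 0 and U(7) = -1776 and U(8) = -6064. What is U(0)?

Rearranging, U(m-2) = (U(m) - 4 U(m-1)) / -2.
U(6) = (-6064 - 4·(-1776)) / -2 = 1040/-2 = -520
U(5) = (-1776 - 4·(-520)) / -2 = 304/-2 = -152
U(4) = (-520 - 4·(-152)) / -2 = 88/-2 = -44
U(3) = (-152 - 4·(-44)) / -2 = 24/-2 = -12
U(2) = (-44 - 4·(-12)) / -2 = 4/-2 = -2
U(1) = (-12 - 4·(-2)) / -2 = -4/-2 = 2
U(0) = (-2 - 4·2) / -2 = -10/-2 = 5

5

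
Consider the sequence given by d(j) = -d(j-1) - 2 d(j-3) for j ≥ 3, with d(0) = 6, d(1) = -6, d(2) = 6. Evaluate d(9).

-378

d(3) = -6 - 2·6 = -18
d(4) = -(-18) - 2·(-6) = 30
d(5) = -30 - 2·6 = -42
d(6) = -(-42) - 2·(-18) = 78
d(7) = -78 - 2·30 = -138
d(8) = -(-138) - 2·(-42) = 222
d(9) = -222 - 2·78 = -378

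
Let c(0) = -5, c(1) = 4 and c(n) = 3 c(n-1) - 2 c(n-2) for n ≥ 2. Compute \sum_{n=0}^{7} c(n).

c(2) = 3·4 - 2·(-5) = 22
c(3) = 3·22 - 2·4 = 58
c(4) = 3·58 - 2·22 = 130
c(5) = 3·130 - 2·58 = 274
c(6) = 3·274 - 2·130 = 562
c(7) = 3·562 - 2·274 = 1138
Sum = (-5) + 4 + 22 + 58 + 130 + 274 + 562 + 1138 = 2183

2183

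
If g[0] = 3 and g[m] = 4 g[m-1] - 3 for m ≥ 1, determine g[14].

The fixed point is -3/(1 - 4) = 1, so g[m] - 1 = 4(g[m-1] - 1).
Hence g[m] = 2·4^m + 1.
g[14] = 2·4^{14} + 1 = 2·268435456 + 1 = 536870913.

536870913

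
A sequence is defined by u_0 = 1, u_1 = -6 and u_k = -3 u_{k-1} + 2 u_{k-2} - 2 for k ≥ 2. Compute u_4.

u_2 = -3·(-6) + 2·1 - 2 = 18
u_3 = -3·18 + 2·(-6) - 2 = -68
u_4 = -3·(-68) + 2·18 - 2 = 238

238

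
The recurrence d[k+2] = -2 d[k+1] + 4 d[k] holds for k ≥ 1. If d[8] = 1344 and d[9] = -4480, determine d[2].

-7

Rearranging, d[k-2] = (d[k] + 2 d[k-1]) / 4.
d[7] = (-4480 + 2(1344)) / 4 = -1792/4 = -448
d[6] = (1344 + 2(-448)) / 4 = 448/4 = 112
d[5] = (-448 + 2(112)) / 4 = -224/4 = -56
d[4] = (112 + 2(-56)) / 4 = 0/4 = 0
d[3] = (-56 + 2(0)) / 4 = -56/4 = -14
d[2] = (0 + 2(-14)) / 4 = -28/4 = -7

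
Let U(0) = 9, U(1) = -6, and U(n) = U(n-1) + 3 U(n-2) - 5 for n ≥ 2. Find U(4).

U(2) = (-6) + 3*9 - 5 = 16
U(3) = 16 + 3*(-6) - 5 = -7
U(4) = (-7) + 3*16 - 5 = 36

36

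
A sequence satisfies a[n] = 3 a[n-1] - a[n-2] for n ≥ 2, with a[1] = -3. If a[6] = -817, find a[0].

7

Let a[0] = x.
a[2] = -9 - x
a[3] = -24 - 3x
a[4] = -63 - 8x
a[5] = -165 - 21x
a[6] = -432 - 55x
So -432 - 55x = -817, giving x = 7.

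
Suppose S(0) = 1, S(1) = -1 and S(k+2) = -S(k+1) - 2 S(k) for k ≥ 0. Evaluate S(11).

S(2) = -(-1) - 2*1 = -1
S(3) = -(-1) - 2*(-1) = 3
S(4) = -3 - 2*(-1) = -1
S(5) = -(-1) - 2*3 = -5
S(6) = -(-5) - 2*(-1) = 7
S(7) = -7 - 2*(-5) = 3
S(8) = -3 - 2*7 = -17
S(9) = -(-17) - 2*3 = 11
S(10) = -11 - 2*(-17) = 23
S(11) = -23 - 2*11 = -45

-45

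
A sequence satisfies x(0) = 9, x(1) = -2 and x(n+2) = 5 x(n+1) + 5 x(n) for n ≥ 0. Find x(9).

x(2) = 5*(-2) + 5*9 = 35
x(3) = 5*35 + 5*(-2) = 165
x(4) = 5*165 + 5*35 = 1000
x(5) = 5*1000 + 5*165 = 5825
x(6) = 5*5825 + 5*1000 = 34125
x(7) = 5*34125 + 5*5825 = 199750
x(8) = 5*199750 + 5*34125 = 1169375
x(9) = 5*1169375 + 5*199750 = 6845625

6845625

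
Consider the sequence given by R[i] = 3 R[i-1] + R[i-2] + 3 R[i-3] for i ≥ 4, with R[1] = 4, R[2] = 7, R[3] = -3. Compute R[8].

R[4] = 3*(-3) + 7 + 3*4 = 10
R[5] = 3*10 + (-3) + 3*7 = 48
R[6] = 3*48 + 10 + 3*(-3) = 145
R[7] = 3*145 + 48 + 3*10 = 513
R[8] = 3*513 + 145 + 3*48 = 1828

1828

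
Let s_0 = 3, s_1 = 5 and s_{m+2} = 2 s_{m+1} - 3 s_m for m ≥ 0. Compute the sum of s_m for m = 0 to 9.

s_2 = 2*5 - 3*3 = 1
s_3 = 2*1 - 3*5 = -13
s_4 = 2*(-13) - 3*1 = -29
s_5 = 2*(-29) - 3*(-13) = -19
s_6 = 2*(-19) - 3*(-29) = 49
s_7 = 2*49 - 3*(-19) = 155
s_8 = 2*155 - 3*49 = 163
s_9 = 2*163 - 3*155 = -139
Sum = 3 + 5 + 1 + (-13) + (-29) + (-19) + 49 + 155 + 163 + (-139) = 176

176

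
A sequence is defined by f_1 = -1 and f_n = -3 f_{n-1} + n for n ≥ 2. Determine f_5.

f_2 = -3*(-1) + 2 = 5
f_3 = -3*5 + 3 = -12
f_4 = -3*(-12) + 4 = 40
f_5 = -3*40 + 5 = -115

-115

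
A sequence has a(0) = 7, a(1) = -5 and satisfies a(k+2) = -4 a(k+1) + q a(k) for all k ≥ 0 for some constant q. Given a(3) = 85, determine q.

-5

a(2) = 20 + 7q
a(3) = -80 - 33q
So -80 - 33q = 85, giving q = -5.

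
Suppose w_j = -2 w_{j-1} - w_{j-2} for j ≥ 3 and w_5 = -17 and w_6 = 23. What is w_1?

Rearranging, w_{j-2} = -(w_j + 2 w_{j-1}).
w_4 = -(23 + 2·(-17)) = 11
w_3 = -(-17 + 2·11) = -5
w_2 = -(11 + 2·(-5)) = -1
w_1 = -(-5 + 2·(-1)) = 7

7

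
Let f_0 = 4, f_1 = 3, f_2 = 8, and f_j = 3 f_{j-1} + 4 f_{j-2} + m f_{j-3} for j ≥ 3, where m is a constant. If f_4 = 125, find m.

-1

f_3 = 36 + 4m
f_4 = 140 + 15m
So 140 + 15m = 125, giving m = -1.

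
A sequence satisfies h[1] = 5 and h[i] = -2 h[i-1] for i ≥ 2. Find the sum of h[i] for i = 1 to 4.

-25

h[2] = -2*5 = -10
h[3] = -2*(-10) = 20
h[4] = -2*20 = -40
Sum = 5 + (-10) + 20 + (-40) = -25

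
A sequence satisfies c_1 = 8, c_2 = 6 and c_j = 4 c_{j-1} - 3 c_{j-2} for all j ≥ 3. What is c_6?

-234

c_3 = 4(6) - 3(8) = 0
c_4 = 4(0) - 3(6) = -18
c_5 = 4(-18) - 3(0) = -72
c_6 = 4(-72) - 3(-18) = -234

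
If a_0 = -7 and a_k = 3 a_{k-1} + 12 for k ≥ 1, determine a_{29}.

-68630377364889

The fixed point is 12/(1 - 3) = -6, so a_k + 6 = 3(a_{k-1} + 6).
Hence a_k = -1·3^k - 6.
a_{29} = -1·3^{29} - 6 = -1·68630377364883 - 6 = -68630377364889.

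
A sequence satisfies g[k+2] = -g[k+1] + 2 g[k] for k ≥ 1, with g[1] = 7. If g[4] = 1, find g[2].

Let g[2] = w.
g[3] = 14 - w
g[4] = -14 + 3w
So -14 + 3w = 1, giving w = 5.

5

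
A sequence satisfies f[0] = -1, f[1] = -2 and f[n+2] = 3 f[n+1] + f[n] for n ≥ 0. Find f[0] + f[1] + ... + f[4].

f[2] = 3·(-2) + (-1) = -7
f[3] = 3·(-7) + (-2) = -23
f[4] = 3·(-23) + (-7) = -76
Sum = (-1) + (-2) + (-7) + (-23) + (-76) = -109

-109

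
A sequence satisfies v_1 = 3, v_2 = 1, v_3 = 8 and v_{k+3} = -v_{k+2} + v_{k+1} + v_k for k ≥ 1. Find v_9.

v_4 = -8 + 1 + 3 = -4
v_5 = -(-4) + 8 + 1 = 13
v_6 = -13 + (-4) + 8 = -9
v_7 = -(-9) + 13 + (-4) = 18
v_8 = -18 + (-9) + 13 = -14
v_9 = -(-14) + 18 + (-9) = 23

23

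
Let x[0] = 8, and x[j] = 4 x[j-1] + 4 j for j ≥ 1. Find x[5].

x[1] = 4(8) + 4 = 36
x[2] = 4(36) + 8 = 152
x[3] = 4(152) + 12 = 620
x[4] = 4(620) + 16 = 2496
x[5] = 4(2496) + 20 = 10004

10004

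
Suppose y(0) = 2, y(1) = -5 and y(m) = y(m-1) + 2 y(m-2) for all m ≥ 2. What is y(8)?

-253

y(2) = (-5) + 2·2 = -1
y(3) = (-1) + 2·(-5) = -11
y(4) = (-11) + 2·(-1) = -13
y(5) = (-13) + 2·(-11) = -35
y(6) = (-35) + 2·(-13) = -61
y(7) = (-61) + 2·(-35) = -131
y(8) = (-131) + 2·(-61) = -253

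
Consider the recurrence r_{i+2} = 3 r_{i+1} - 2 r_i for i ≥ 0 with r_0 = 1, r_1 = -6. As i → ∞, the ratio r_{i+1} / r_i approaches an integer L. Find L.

2

The characteristic equation is r^2 - 3r + 2 = 0, which factors as (r - 2)(r - 1) = 0.
So the roots are 2 and 1. Since |2| > |1| and the coefficient of 2^i is non-zero, the ratio tends to 2.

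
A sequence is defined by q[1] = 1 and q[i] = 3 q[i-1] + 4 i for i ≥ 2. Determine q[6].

q[2] = 3(1) + 8 = 11
q[3] = 3(11) + 12 = 45
q[4] = 3(45) + 16 = 151
q[5] = 3(151) + 20 = 473
q[6] = 3(473) + 24 = 1443

1443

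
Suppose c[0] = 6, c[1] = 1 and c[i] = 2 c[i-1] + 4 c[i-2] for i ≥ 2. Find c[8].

c[2] = 2(1) + 4(6) = 26
c[3] = 2(26) + 4(1) = 56
c[4] = 2(56) + 4(26) = 216
c[5] = 2(216) + 4(56) = 656
c[6] = 2(656) + 4(216) = 2176
c[7] = 2(2176) + 4(656) = 6976
c[8] = 2(6976) + 4(2176) = 22656

22656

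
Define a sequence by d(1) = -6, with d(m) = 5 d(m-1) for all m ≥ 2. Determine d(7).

d(2) = 5*(-6) = -30
d(3) = 5*(-30) = -150
d(4) = 5*(-150) = -750
d(5) = 5*(-750) = -3750
d(6) = 5*(-3750) = -18750
d(7) = 5*(-18750) = -93750

-93750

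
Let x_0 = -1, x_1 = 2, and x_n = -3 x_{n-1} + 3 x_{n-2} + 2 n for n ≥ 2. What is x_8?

x_2 = -3*2 + 3*(-1) + 4 = -5
x_3 = -3*(-5) + 3*2 + 6 = 27
x_4 = -3*27 + 3*(-5) + 8 = -88
x_5 = -3*(-88) + 3*27 + 10 = 355
x_6 = -3*355 + 3*(-88) + 12 = -1317
x_7 = -3*(-1317) + 3*355 + 14 = 5030
x_8 = -3*5030 + 3*(-1317) + 16 = -19025

-19025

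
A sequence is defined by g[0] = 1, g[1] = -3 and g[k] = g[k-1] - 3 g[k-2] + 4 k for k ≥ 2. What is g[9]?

371

g[2] = (-3) - 3*1 + 8 = 2
g[3] = 2 - 3*(-3) + 12 = 23
g[4] = 23 - 3*2 + 16 = 33
g[5] = 33 - 3*23 + 20 = -16
g[6] = (-16) - 3*33 + 24 = -91
g[7] = (-91) - 3*(-16) + 28 = -15
g[8] = (-15) - 3*(-91) + 32 = 290
g[9] = 290 - 3*(-15) + 36 = 371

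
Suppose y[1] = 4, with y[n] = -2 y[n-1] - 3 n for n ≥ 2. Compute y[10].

-2912

y[2] = -2(4) - 6 = -14
y[3] = -2(-14) - 9 = 19
y[4] = -2(19) - 12 = -50
y[5] = -2(-50) - 15 = 85
y[6] = -2(85) - 18 = -188
y[7] = -2(-188) - 21 = 355
y[8] = -2(355) - 24 = -734
y[9] = -2(-734) - 27 = 1441
y[10] = -2(1441) - 30 = -2912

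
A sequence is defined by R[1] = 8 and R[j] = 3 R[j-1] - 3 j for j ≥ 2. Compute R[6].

1044

R[2] = 3(8) - 6 = 18
R[3] = 3(18) - 9 = 45
R[4] = 3(45) - 12 = 123
R[5] = 3(123) - 15 = 354
R[6] = 3(354) - 18 = 1044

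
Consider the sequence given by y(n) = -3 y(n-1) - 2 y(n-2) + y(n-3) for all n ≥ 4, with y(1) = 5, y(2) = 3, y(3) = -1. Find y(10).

y(4) = -3*(-1) - 2*3 + 5 = 2
y(5) = -3*2 - 2*(-1) + 3 = -1
y(6) = -3*(-1) - 2*2 + (-1) = -2
y(7) = -3*(-2) - 2*(-1) + 2 = 10
y(8) = -3*10 - 2*(-2) + (-1) = -27
y(9) = -3*(-27) - 2*10 + (-2) = 59
y(10) = -3*59 - 2*(-27) + 10 = -113

-113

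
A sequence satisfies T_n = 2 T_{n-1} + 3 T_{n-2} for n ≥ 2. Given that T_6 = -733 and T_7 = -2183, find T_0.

Rearranging, T_{n-2} = (T_n - 2 T_{n-1}) / 3.
T_5 = (-2183 - 2*(-733)) / 3 = -717/3 = -239
T_4 = (-733 - 2*(-239)) / 3 = -255/3 = -85
T_3 = (-239 - 2*(-85)) / 3 = -69/3 = -23
T_2 = (-85 - 2*(-23)) / 3 = -39/3 = -13
T_1 = (-23 - 2*(-13)) / 3 = 3/3 = 1
T_0 = (-13 - 2*1) / 3 = -15/3 = -5

-5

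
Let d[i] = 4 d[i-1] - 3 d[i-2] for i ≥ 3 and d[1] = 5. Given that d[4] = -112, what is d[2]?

-4

Let d[2] = w.
d[3] = -15 + 4w
d[4] = -60 + 13w
So -60 + 13w = -112, giving w = -4.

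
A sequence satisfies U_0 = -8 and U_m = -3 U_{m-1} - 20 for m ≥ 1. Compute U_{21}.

31381059604

The fixed point is -20/(1 + 3) = -5, so U_m + 5 = -3(U_{m-1} + 5).
Hence U_m = -3·(-3)^m - 5.
U_{21} = -3·(-3)^{21} - 5 = -3·-10460353203 - 5 = 31381059604.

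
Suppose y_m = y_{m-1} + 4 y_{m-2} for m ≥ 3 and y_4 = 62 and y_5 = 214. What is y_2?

Rearranging, y_{m-2} = (y_m - y_{m-1}) / 4.
y_3 = (214 - 62) / 4 = 152/4 = 38
y_2 = (62 - 38) / 4 = 24/4 = 6

6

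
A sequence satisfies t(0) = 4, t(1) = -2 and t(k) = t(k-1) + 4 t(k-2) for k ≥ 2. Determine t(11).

31686

t(2) = (-2) + 4*4 = 14
t(3) = 14 + 4*(-2) = 6
t(4) = 6 + 4*14 = 62
t(5) = 62 + 4*6 = 86
t(6) = 86 + 4*62 = 334
t(7) = 334 + 4*86 = 678
t(8) = 678 + 4*334 = 2014
t(9) = 2014 + 4*678 = 4726
t(10) = 4726 + 4*2014 = 12782
t(11) = 12782 + 4*4726 = 31686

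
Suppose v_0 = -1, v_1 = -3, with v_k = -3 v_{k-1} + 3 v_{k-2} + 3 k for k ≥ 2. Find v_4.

156

v_2 = -3·(-3) + 3·(-1) + 6 = 12
v_3 = -3·12 + 3·(-3) + 9 = -36
v_4 = -3·(-36) + 3·12 + 12 = 156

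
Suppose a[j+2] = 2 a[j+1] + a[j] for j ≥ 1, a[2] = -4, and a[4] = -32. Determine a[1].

Let a[1] = y.
a[3] = -8 + y
a[4] = -20 + 2y
So -20 + 2y = -32, giving y = -6.

-6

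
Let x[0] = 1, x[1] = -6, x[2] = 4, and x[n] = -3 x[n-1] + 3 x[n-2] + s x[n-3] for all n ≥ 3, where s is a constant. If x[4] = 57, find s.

x[3] = -30 + s
x[4] = 102 - 9s
So 102 - 9s = 57, giving s = 5.

5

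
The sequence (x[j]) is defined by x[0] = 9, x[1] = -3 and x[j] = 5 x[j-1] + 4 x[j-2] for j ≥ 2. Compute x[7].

101373

x[2] = 5·(-3) + 4·9 = 21
x[3] = 5·21 + 4·(-3) = 93
x[4] = 5·93 + 4·21 = 549
x[5] = 5·549 + 4·93 = 3117
x[6] = 5·3117 + 4·549 = 17781
x[7] = 5·17781 + 4·3117 = 101373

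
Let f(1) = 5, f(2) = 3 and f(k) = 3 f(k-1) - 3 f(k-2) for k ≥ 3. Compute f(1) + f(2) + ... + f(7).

f(3) = 3·3 - 3·5 = -6
f(4) = 3·(-6) - 3·3 = -27
f(5) = 3·(-27) - 3·(-6) = -63
f(6) = 3·(-63) - 3·(-27) = -108
f(7) = 3·(-108) - 3·(-63) = -135
Sum = 5 + 3 + (-6) + (-27) + (-63) + (-108) + (-135) = -331

-331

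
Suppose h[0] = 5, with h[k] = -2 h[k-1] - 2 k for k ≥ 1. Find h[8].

1388

h[1] = -2·5 - 2 = -12
h[2] = -2·(-12) - 4 = 20
h[3] = -2·20 - 6 = -46
h[4] = -2·(-46) - 8 = 84
h[5] = -2·84 - 10 = -178
h[6] = -2·(-178) - 12 = 344
h[7] = -2·344 - 14 = -702
h[8] = -2·(-702) - 16 = 1388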